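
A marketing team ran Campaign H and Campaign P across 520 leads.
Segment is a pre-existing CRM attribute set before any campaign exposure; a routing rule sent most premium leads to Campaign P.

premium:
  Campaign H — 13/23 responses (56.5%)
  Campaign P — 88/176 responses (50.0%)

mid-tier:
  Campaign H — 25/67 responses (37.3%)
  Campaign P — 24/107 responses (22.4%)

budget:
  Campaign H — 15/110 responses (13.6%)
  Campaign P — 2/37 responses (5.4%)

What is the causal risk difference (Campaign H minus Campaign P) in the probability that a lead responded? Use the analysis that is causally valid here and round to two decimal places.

+0.10

Campaign H is higher inside every customer segment stratum but Campaign P is higher in aggregate. Whether to stratify depends on how customer segment relates to the campaign.
Nothing the campaign does changes customer segment; the imbalance is an allocation artefact. With customer segment also predicting the outcome, the pooled figure is confounded, and the within-stratum comparison is the causal one.
Adjusting over the population distribution of customer segment: 0.383·(0.565−0.500) + 0.335·(0.373−0.224) + 0.283·(0.136−0.054) = +0.098.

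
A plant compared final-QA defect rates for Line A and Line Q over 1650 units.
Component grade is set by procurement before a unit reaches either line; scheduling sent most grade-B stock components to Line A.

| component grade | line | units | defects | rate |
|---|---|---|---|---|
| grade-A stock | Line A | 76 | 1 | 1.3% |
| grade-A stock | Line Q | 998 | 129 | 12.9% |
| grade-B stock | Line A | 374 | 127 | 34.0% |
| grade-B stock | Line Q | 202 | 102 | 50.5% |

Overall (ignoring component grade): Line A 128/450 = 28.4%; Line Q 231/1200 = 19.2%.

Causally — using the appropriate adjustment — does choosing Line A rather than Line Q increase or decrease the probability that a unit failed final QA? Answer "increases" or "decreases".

decreases

The stratified and pooled comparisons disagree (Line A wins within each component grade; Line Q wins overall), so the answer turns on the causal role of component grade.
The imbalance in component grade arose from how units were allocated, not from anything the line did; and component grade independently affects the outcome. The pooled gap is confounded — condition on component grade.
Within each level — grade-A stock: 1.3% vs 12.9%; grade-B stock: 34.0% vs 50.5% — Line A is lower every time.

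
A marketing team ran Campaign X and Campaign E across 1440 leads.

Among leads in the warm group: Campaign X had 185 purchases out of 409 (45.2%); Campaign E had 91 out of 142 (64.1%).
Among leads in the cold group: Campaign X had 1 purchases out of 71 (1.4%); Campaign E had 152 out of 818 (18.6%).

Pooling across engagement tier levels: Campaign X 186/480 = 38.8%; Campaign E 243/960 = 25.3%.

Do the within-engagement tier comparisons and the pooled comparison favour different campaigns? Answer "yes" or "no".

yes

Within each engagement tier level (warm 45.2% vs 64.1%; cold 1.4% vs 18.6%), Campaign E has the higher rate every time. Pooled: 38.8% vs 25.3% — Campaign X has the higher rate overall. The two comparisons disagree.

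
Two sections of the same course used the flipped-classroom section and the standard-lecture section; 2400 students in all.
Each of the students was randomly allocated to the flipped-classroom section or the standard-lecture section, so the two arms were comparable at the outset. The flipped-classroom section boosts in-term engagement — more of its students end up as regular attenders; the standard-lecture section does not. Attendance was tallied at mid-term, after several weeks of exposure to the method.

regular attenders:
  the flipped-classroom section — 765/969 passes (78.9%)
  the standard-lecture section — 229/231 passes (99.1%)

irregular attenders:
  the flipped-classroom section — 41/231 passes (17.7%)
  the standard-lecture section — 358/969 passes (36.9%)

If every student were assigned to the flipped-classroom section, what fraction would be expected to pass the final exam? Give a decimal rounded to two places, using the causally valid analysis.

Mid-term attendance is recorded after the teaching method and is itself shifted by it — it sits on the causal path from teaching method to outcome. Conditioning on a mediator would strip out part of the effect we want; the pooled comparison gives the total causal effect.
So P(outcome | do(the flipped-classroom section)) is just the pooled rate for the flipped-classroom section: 806/1200 = 0.672.

0.67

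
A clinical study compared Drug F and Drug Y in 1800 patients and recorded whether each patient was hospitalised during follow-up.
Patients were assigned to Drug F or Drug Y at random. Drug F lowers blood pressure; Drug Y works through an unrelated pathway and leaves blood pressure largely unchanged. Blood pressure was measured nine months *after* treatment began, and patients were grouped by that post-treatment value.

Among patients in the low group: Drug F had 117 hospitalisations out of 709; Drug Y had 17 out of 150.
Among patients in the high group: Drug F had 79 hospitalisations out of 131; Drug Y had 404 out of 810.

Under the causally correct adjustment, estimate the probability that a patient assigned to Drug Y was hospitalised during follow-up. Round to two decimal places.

0.44

Blood pressure here is a post-treatment variable shaped by the drug; conditioning on it would introduce bias rather than remove it. The overall comparison is the causal one.
So P(outcome | do(Drug Y)) is just the pooled rate for Drug Y: 421/960 = 0.439.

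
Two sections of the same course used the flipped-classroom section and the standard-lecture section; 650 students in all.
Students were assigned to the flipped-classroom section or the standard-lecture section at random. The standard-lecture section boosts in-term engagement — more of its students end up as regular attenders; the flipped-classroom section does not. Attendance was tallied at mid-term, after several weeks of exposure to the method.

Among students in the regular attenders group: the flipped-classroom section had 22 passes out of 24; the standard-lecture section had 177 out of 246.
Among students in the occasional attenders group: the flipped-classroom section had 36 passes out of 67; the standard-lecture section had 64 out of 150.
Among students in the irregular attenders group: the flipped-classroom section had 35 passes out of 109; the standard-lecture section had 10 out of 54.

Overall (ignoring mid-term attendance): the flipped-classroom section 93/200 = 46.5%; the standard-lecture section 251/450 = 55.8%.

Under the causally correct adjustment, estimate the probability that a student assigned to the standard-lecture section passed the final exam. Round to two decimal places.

0.56

the flipped-classroom section is higher inside every mid-term attendance stratum but the standard-lecture section is higher in aggregate. Whether to stratify depends on how mid-term attendance relates to the teaching method.
Because the teaching method influences mid-term attendance, mid-term attendance is a post-treatment mediator, not a confounder. Stratifying on it would bias the estimate; the causal effect is the crude pooled difference.
So P(outcome | do(the standard-lecture section)) is just the pooled rate for the standard-lecture section: 251/450 = 0.558.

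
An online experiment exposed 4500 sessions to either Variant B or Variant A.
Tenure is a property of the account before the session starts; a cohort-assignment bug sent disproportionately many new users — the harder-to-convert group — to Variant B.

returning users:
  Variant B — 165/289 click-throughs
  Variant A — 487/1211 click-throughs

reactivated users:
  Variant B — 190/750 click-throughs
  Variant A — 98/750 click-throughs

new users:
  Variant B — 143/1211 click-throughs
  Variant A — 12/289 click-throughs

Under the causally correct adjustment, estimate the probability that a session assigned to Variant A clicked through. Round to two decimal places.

0.19

The user tenure-specific comparison favours Variant B throughout, but the pooled figures favour Variant A. The question is whether to condition on user tenure.
User tenure differs across variants for reasons unrelated to any effect of the variant itself, and it separately predicts the outcome — a classic confounder. We must compare within user tenure levels.
Standardising Variant A to the population user tenure mix: 0.333·487/1211 + 0.333·98/750 + 0.333·12/289 = 0.191.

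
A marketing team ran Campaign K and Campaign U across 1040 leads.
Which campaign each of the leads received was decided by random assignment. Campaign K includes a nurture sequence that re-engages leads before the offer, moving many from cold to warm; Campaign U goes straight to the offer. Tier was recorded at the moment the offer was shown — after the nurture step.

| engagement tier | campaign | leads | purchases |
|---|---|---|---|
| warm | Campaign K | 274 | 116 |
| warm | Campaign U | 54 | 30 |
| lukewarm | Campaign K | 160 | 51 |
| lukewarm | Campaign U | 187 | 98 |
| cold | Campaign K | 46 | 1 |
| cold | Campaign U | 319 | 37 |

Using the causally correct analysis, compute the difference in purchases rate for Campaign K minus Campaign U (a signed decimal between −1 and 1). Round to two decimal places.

Within every engagement tier level Campaign U has the higher rate, yet pooled Campaign K does — Simpson's reversal.
Engagement tier is downstream of the campaign. One should not condition on a consequence of treatment, so the overall rates are the right comparison.
The causal difference is the pooled difference: 0.350 − 0.295 = +0.055.

+0.06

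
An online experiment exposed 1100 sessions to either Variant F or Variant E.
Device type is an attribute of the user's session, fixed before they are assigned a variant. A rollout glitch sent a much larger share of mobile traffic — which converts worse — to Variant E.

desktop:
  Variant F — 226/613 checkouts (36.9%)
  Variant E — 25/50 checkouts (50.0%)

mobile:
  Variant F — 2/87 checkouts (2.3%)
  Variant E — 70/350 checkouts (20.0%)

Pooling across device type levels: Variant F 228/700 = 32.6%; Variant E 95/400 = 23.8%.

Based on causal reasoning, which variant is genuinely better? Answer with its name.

The device type-specific comparison favours Variant E throughout, but the pooled figures favour Variant F. The question is whether to condition on device type.
Here device type is a common cause — it drives both which variant a case falls under and the outcome. The crude comparison mixes populations; the stratum-specific rates are the causally relevant ones.
Within each level — desktop: 36.9% vs 50.0%; mobile: 2.3% vs 20.0% — Variant E is higher every time.

Variant E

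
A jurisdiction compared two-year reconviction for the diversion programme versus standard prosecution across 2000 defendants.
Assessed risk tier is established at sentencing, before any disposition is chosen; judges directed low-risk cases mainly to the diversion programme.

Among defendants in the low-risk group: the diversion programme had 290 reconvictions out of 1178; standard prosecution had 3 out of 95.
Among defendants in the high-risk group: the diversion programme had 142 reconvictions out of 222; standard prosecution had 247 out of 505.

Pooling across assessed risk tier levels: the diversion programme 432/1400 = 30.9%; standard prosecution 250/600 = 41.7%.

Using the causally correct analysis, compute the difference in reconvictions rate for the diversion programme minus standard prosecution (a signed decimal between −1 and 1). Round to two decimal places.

+0.19

standard prosecution is lower inside every assessed risk tier stratum but the diversion programme is lower in aggregate. Whether to stratify depends on how assessed risk tier relates to the disposition.
Assessed risk tier is set before the disposition has any effect — it is not caused by the disposition — and it independently drives the outcome. That makes it a confounder, so the causal comparison is within assessed risk tier levels.
Adjusting over the population distribution of assessed risk tier: 0.636·(0.246−0.032) + 0.363·(0.640−0.489) = +0.191.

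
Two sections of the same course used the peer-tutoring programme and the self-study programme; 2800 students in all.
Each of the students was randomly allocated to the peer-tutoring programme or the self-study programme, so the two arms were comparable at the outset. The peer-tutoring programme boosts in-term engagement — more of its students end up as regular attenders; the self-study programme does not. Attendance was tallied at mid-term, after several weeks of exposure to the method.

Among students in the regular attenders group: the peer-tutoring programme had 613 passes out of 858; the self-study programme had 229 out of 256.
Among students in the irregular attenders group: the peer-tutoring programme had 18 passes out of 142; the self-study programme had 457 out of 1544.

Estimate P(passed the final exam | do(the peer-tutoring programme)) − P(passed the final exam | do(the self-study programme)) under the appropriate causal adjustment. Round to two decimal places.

+0.25

The stratified and pooled comparisons disagree (the self-study programme wins within each mid-term attendance; the peer-tutoring programme wins overall), so the answer turns on the causal role of mid-term attendance.
The distribution of mid-term attendance is itself part of what the teaching method does — it is an intermediate outcome. Holding it fixed would remove that part of the effect; the total effect is the pooled difference.
The causal difference is the pooled difference: 0.631 − 0.381 = +0.250.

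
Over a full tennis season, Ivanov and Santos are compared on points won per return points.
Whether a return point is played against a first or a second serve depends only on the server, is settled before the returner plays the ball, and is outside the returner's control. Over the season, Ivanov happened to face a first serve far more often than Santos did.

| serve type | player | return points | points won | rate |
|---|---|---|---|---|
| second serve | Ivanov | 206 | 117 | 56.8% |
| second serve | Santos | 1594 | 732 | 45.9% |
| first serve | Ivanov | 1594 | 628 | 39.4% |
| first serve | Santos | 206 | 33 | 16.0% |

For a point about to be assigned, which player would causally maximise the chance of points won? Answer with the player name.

Ivanov

Within every serve type level Ivanov has the higher rate, yet pooled Santos does — Simpson's reversal.
Serve type satisfies the back-door criterion: it is not a descendant of the player, and it blocks the spurious path from player to outcome. Adjusting for it (i.e., using the within-serve type rates) gives the causal effect.
Within each level — second serve: 56.8% vs 45.9%; first serve: 39.4% vs 16.0% — Ivanov is higher every time.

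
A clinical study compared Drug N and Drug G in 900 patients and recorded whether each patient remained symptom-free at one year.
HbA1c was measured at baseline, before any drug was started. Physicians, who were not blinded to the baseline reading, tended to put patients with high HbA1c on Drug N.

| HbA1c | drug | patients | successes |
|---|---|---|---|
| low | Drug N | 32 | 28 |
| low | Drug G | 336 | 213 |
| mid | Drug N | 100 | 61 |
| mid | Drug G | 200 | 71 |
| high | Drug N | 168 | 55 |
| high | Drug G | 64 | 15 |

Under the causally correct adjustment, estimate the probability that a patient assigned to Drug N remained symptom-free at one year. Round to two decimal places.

0.65

The stratified and pooled comparisons disagree (Drug N wins within each HbA1c; Drug G wins overall), so the answer turns on the causal role of HbA1c.
HbA1c satisfies the back-door criterion: it is not a descendant of the drug, and it blocks the spurious path from drug to outcome. Adjusting for it (i.e., using the within-HbA1c rates) gives the causal effect.
Standardising Drug N to the population HbA1c mix: 0.409·28/32 + 0.333·61/100 + 0.258·55/168 = 0.646.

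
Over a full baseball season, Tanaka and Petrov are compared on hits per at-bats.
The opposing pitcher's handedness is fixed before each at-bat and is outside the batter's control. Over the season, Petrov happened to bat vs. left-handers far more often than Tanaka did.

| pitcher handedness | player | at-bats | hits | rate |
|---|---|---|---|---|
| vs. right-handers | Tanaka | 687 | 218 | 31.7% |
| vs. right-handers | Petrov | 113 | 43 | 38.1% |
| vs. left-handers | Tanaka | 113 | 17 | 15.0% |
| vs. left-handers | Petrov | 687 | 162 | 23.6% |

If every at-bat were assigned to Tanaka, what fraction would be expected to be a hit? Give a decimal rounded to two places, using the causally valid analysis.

Here pitcher handedness is a common cause — it drives both which player a case falls under and the outcome. The crude comparison mixes populations; the stratum-specific rates are the causally relevant ones.
Standardising Tanaka to the population pitcher handedness mix: 0.500·218/687 + 0.500·17/113 = 0.234.

0.23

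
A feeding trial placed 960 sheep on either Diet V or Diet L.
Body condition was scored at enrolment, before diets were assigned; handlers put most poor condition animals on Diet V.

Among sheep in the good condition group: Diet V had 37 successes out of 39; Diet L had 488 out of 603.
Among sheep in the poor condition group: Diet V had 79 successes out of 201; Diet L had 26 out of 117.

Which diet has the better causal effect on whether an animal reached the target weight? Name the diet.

Diet V

Here starting body condition is a common cause — it drives both which diet a case falls under and the outcome. The crude comparison mixes populations; the stratum-specific rates are the causally relevant ones.
Within each level — good condition: 94.9% vs 80.9%; poor condition: 39.3% vs 22.2% — Diet V is higher every time.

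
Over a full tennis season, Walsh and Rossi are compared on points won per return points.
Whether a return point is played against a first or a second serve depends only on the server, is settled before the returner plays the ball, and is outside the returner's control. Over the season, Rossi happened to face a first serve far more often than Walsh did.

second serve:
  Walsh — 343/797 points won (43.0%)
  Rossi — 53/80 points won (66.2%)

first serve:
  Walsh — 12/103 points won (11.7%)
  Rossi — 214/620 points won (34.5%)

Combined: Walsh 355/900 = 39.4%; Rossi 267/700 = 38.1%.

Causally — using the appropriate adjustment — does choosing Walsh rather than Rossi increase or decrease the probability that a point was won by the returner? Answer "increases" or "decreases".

The serve type-specific comparison favours Rossi throughout, but the pooled figures favour Walsh. The question is whether to condition on serve type.
The imbalance in serve type arose from how return points were allocated, not from anything the player did; and serve type independently affects the outcome. The pooled gap is confounded — condition on serve type.
Within each level — second serve: 43.0% vs 66.2%; first serve: 11.7% vs 34.5% — Rossi is higher every time.

decreases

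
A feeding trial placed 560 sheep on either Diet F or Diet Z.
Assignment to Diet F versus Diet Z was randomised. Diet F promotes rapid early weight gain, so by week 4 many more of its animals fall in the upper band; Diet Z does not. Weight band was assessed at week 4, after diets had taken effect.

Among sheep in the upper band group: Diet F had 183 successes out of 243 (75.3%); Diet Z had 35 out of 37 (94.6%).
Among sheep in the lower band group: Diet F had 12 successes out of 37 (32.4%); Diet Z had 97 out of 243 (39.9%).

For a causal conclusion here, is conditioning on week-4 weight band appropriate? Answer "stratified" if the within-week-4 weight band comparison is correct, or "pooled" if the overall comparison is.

Diet Z is higher inside every week-4 weight band stratum but Diet F is higher in aggregate. Whether to stratify depends on how week-4 weight band relates to the diet.
Because the diet influences week-4 weight band, week-4 weight band is a post-treatment mediator, not a confounder. Stratifying on it would bias the estimate; the causal effect is the crude pooled difference.
Pooled: Diet F 69.6% vs Diet Z 47.1%; Diet F is higher overall.

pooled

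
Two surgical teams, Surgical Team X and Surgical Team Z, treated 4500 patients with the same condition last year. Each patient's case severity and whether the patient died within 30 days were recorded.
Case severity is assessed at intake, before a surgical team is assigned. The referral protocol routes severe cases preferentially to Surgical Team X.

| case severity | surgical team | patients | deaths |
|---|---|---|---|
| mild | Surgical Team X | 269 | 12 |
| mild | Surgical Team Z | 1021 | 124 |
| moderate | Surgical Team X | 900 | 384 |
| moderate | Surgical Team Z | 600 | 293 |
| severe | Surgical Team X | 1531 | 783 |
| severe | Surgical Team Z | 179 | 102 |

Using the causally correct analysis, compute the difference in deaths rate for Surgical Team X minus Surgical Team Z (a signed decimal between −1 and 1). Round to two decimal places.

-0.06

Within every case severity level Surgical Team X has the lower rate, yet pooled Surgical Team Z does — Simpson's reversal.
Case severity differs across surgical teams for reasons unrelated to any effect of the surgical team itself, and it separately predicts the outcome — a classic confounder. We must compare within case severity levels.
Adjusting over the population distribution of case severity: 0.287·(0.045−0.121) + 0.333·(0.427−0.488) + 0.380·(0.511−0.570) = -0.065.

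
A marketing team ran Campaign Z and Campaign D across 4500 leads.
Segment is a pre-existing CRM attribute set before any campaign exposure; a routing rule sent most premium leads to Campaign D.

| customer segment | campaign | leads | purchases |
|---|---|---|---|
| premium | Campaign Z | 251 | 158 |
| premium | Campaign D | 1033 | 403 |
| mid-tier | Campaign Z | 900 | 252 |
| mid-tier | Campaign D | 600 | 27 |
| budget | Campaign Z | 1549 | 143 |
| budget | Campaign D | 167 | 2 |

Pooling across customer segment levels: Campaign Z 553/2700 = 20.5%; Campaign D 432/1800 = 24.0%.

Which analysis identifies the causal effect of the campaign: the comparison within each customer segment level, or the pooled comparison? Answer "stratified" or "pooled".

stratified

Customer segment is set before the campaign has any effect — it is not caused by the campaign — and it independently drives the outcome. That makes it a confounder, so the causal comparison is within customer segment levels.
Within each level — premium: 62.9% vs 39.0%; mid-tier: 28.0% vs 4.5%; budget: 9.2% vs 1.2% — Campaign Z is higher every time.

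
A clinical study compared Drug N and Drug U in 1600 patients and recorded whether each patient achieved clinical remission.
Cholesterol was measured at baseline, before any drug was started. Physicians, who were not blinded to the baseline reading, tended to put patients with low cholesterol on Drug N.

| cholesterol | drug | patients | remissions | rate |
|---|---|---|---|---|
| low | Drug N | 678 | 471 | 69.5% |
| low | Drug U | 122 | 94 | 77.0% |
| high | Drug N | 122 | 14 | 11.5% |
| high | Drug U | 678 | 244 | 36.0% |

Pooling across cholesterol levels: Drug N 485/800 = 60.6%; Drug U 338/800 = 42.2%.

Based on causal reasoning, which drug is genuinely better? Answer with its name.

Drug U

Here cholesterol is a common cause — it drives both which drug a case falls under and the outcome. The crude comparison mixes populations; the stratum-specific rates are the causally relevant ones.
Within each level — low: 69.5% vs 77.0%; high: 11.5% vs 36.0% — Drug U is higher every time.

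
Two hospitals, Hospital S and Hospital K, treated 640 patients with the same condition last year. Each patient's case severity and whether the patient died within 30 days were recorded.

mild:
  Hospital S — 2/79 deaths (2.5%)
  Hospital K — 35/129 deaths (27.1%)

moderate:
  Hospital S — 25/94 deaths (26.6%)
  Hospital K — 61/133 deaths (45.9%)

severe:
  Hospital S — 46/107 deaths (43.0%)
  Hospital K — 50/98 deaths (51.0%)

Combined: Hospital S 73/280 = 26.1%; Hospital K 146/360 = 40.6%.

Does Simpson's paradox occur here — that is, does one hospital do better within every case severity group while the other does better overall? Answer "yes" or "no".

no

Within each case severity level (mild 2.5% vs 27.1%; moderate 26.6% vs 45.9%; severe 43.0% vs 51.0%), Hospital S has the lower rate every time. Pooled: 26.1% vs 40.6% — Hospital S has the lower rate overall. They agree.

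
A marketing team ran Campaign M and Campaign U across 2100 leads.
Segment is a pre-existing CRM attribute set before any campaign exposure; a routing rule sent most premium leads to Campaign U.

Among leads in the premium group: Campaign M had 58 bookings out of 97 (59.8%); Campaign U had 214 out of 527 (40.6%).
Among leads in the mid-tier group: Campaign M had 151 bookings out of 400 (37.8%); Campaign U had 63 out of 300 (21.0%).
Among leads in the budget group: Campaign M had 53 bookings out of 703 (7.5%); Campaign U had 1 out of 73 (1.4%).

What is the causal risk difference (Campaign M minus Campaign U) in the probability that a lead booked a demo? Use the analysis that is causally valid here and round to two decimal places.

The customer segment-specific comparison favours Campaign M throughout, but the pooled figures favour Campaign U. The question is whether to condition on customer segment.
Customer segment satisfies the back-door criterion: it is not a descendant of the campaign, and it blocks the spurious path from campaign to outcome. Adjusting for it (i.e., using the within-customer segment rates) gives the causal effect.
Adjusting over the population distribution of customer segment: 0.297·(0.598−0.406) + 0.333·(0.378−0.210) + 0.370·(0.075−0.014) = +0.136.

+0.14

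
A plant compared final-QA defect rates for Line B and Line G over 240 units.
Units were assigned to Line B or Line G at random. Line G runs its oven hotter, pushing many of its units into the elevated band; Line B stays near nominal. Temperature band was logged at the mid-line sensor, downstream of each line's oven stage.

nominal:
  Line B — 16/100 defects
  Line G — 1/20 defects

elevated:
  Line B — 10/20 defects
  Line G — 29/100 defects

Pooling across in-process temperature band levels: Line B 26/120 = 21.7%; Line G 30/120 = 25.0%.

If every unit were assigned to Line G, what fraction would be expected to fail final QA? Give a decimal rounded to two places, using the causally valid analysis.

0.25

The distribution of in-process temperature band is itself part of what the line does — it is an intermediate outcome. Holding it fixed would remove that part of the effect; the total effect is the pooled difference.
So P(outcome | do(Line G)) is just the pooled rate for Line G: 30/120 = 0.250.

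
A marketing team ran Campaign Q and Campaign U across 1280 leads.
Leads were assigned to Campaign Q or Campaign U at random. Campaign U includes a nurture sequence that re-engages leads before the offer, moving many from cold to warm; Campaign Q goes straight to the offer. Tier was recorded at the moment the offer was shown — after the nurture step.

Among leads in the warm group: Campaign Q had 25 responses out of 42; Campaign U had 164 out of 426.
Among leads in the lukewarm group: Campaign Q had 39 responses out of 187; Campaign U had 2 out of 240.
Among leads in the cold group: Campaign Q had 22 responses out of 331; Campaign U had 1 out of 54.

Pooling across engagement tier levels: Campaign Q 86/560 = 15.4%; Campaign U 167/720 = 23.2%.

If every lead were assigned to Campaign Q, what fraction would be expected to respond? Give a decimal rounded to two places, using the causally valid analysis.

0.15

The engagement tier-specific comparison favours Campaign Q throughout, but the pooled figures favour Campaign U. The question is whether to condition on engagement tier.
The distribution of engagement tier is itself part of what the campaign does — it is an intermediate outcome. Holding it fixed would remove that part of the effect; the total effect is the pooled difference.
So P(outcome | do(Campaign Q)) is just the pooled rate for Campaign Q: 86/560 = 0.154.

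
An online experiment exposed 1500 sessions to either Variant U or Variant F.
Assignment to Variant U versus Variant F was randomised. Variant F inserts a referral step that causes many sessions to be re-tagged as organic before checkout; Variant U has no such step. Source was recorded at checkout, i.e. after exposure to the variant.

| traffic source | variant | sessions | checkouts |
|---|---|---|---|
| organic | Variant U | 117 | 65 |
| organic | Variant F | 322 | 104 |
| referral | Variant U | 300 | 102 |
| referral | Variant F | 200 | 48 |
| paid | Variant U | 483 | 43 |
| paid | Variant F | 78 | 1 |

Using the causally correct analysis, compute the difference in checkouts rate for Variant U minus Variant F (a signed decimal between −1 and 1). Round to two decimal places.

Stratifying would compare variants among sessions the variants themselves sorted into traffic source groups — a form of selection on an intermediate. The unconditioned pooled rates give the total causal effect.
The causal difference is the pooled difference: 0.233 − 0.255 = -0.022.

-0.02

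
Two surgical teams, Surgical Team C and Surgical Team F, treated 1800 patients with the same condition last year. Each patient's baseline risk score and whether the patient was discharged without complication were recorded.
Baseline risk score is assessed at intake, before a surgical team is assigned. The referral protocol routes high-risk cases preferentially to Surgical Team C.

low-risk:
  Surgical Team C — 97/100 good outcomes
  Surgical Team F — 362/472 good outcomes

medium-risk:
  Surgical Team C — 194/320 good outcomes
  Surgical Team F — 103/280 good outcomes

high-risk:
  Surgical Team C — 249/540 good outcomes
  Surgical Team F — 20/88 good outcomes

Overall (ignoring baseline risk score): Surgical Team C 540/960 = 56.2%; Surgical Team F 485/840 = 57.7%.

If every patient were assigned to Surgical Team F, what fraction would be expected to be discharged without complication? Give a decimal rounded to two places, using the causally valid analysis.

0.45

The baseline risk score-specific comparison favours Surgical Team C throughout, but the pooled figures favour Surgical Team F. The question is whether to condition on baseline risk score.
Baseline risk score satisfies the back-door criterion: it is not a descendant of the surgical team, and it blocks the spurious path from surgical team to outcome. Adjusting for it (i.e., using the within-baseline risk score rates) gives the causal effect.
Standardising Surgical Team F to the population baseline risk score mix: 0.318·362/472 + 0.333·103/280 + 0.349·20/88 = 0.446.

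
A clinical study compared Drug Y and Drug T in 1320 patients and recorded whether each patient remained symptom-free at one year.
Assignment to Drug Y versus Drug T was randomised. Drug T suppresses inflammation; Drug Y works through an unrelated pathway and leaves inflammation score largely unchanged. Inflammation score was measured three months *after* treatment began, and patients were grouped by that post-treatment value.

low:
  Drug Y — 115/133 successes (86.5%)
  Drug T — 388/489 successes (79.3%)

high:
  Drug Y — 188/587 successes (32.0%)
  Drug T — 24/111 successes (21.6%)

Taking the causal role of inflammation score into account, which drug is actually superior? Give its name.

Drug T

Inflammation score is recorded after the drug and is itself shifted by it — it sits on the causal path from drug to outcome. Conditioning on a mediator would strip out part of the effect we want; the pooled comparison gives the total causal effect.
Pooled: Drug Y 42.1% vs Drug T 68.7%; Drug T is higher overall.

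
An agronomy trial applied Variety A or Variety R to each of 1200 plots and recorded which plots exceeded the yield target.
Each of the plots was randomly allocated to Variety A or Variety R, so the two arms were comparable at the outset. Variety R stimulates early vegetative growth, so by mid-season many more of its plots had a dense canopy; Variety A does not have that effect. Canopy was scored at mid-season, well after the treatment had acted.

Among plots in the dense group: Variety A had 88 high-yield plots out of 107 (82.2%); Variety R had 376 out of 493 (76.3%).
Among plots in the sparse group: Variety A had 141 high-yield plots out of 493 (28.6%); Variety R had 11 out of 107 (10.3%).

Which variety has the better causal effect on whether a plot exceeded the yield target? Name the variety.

Variety R

Variety A is higher inside every mid-season canopy stratum but Variety R is higher in aggregate. Whether to stratify depends on how mid-season canopy relates to the variety.
Stratifying would compare varietys among plots the varietys themselves sorted into mid-season canopy groups — a form of selection on an intermediate. The unconditioned pooled rates give the total causal effect.
Pooled: Variety A 38.2% vs Variety R 64.5%; Variety R is higher overall.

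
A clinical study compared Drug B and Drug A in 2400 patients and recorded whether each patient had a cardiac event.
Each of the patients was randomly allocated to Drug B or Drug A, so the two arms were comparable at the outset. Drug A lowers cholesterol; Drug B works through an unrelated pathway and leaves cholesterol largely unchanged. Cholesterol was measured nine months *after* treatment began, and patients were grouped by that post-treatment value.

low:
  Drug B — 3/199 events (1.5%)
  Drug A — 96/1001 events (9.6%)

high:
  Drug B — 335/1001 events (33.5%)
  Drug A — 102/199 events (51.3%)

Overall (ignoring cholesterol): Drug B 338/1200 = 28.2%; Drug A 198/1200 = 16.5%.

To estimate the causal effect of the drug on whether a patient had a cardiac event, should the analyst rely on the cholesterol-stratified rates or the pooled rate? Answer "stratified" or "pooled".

pooled

Cholesterol is downstream of the drug. One should not condition on a consequence of treatment, so the overall rates are the right comparison.
Pooled: Drug B 28.2% vs Drug A 16.5%; Drug A is lower overall.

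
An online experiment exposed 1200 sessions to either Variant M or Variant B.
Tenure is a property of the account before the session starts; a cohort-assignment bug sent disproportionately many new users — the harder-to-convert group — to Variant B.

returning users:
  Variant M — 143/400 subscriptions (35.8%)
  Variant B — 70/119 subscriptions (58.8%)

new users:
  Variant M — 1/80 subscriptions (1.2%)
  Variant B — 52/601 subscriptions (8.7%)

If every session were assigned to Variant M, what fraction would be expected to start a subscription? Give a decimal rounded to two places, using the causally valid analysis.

0.16

The stratified and pooled comparisons disagree (Variant B wins within each user tenure; Variant M wins overall), so the answer turns on the causal role of user tenure.
User tenure is set before the variant has any effect — it is not caused by the variant — and it independently drives the outcome. That makes it a confounder, so the causal comparison is within user tenure levels.
Standardising Variant M to the population user tenure mix: 0.432·143/400 + 0.568·1/80 = 0.162.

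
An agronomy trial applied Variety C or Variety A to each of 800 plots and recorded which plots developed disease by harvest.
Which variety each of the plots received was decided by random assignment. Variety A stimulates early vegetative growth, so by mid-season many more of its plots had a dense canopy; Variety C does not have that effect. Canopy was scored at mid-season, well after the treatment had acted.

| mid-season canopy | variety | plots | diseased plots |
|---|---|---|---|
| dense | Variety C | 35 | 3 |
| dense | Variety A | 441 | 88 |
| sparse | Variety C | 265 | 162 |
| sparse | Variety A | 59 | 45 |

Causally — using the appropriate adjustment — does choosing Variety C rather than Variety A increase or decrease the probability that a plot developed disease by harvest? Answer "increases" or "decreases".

increases

The mid-season canopy-specific comparison favours Variety C throughout, but the pooled figures favour Variety A. The question is whether to condition on mid-season canopy.
Mid-season canopy here is a post-treatment variable shaped by the variety; conditioning on it would introduce bias rather than remove it. The overall comparison is the causal one.
Pooled: Variety C 55.0% vs Variety A 26.6%; Variety A is lower overall.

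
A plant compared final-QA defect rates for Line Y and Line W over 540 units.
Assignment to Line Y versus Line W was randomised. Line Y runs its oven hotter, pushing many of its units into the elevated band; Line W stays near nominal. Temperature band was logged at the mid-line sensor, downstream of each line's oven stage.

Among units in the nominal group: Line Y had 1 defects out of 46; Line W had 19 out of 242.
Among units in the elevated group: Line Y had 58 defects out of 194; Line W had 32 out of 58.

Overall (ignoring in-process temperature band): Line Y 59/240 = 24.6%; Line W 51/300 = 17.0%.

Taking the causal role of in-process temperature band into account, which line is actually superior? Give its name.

Line W

In-process temperature band is downstream of the line. One should not condition on a consequence of treatment, so the overall rates are the right comparison.
Pooled: Line Y 24.6% vs Line W 17.0%; Line W is lower overall.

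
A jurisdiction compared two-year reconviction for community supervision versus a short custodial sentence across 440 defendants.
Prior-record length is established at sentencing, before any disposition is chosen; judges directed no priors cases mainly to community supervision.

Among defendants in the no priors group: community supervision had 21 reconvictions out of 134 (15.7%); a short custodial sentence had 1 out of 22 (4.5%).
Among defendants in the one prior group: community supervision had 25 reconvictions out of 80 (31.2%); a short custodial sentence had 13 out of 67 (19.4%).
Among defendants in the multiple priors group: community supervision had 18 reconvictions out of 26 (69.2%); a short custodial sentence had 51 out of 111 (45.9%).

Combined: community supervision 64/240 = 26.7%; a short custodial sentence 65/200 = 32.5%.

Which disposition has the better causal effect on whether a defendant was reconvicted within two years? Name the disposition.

a short custodial sentence is lower inside every prior-record length stratum but community supervision is lower in aggregate. Whether to stratify depends on how prior-record length relates to the disposition.
Nothing the disposition does changes prior-record length; the imbalance is an allocation artefact. With prior-record length also predicting the outcome, the pooled figure is confounded, and the within-stratum comparison is the causal one.
Within each level — no priors: 15.7% vs 4.5%; one prior: 31.2% vs 19.4%; multiple priors: 69.2% vs 45.9% — a short custodial sentence is lower every time.

a short custodial sentence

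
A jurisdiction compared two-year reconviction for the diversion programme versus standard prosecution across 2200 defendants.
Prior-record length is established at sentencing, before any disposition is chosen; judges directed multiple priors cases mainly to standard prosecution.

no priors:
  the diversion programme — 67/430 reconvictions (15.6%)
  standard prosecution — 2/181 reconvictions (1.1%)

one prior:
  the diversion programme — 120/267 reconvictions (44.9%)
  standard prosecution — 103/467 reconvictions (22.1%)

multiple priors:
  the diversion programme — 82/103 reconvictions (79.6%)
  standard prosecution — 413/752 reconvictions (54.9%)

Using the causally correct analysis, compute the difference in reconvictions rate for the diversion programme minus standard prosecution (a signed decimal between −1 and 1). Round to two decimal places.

standard prosecution is lower inside every prior-record length stratum but the diversion programme is lower in aggregate. Whether to stratify depends on how prior-record length relates to the disposition.
Prior-record length is set before the disposition has any effect — it is not caused by the disposition — and it independently drives the outcome. That makes it a confounder, so the causal comparison is within prior-record length levels.
Adjusting over the population distribution of prior-record length: 0.278·(0.156−0.011) + 0.334·(0.449−0.221) + 0.389·(0.796−0.549) = +0.213.

+0.21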